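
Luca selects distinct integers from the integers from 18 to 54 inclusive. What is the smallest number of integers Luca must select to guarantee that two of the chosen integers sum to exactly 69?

21

Group the elements by complementary pair {x, 69−x}: {18,51}, {19,50}, {20,49}, …, giving 17 two-element pairs and 3 integers whose partner 69−x falls outside [18,54].
Treating each of those 20 groups as a pigeonhole, one can pick one integer per group — 20 integers — with no two summing to 69.
The 21st integer lands in an occupied pair, forcing a sum of 69.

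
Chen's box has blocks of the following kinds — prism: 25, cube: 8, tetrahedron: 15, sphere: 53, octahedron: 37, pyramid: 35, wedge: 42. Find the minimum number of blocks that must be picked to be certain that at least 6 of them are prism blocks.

196

In the worst case for collecting prism blocks, every non-prism block comes out first.
There are 8 + 15 + 53 + 37 + 35 + 42 = 190 non-prism blocks altogether.
After those, each further block must be prism, so 190 + 6 = 196 draws guarantee 6 prism blocks.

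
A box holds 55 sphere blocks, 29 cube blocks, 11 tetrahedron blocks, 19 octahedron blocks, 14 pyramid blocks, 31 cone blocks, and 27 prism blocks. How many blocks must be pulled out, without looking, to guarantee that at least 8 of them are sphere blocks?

In the worst case for collecting sphere blocks, every non-sphere block comes out first.
There are 29 + 11 + 19 + 14 + 31 + 27 = 131 non-sphere blocks altogether.
After those, each further block must be sphere, so 131 + 8 = 139 draws guarantee 8 sphere blocks.

139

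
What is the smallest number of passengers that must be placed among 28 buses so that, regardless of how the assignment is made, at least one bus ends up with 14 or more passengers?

With 364 passengers one could put exactly 13 in each of the 28 buses, and no bus would reach 14.
Pigeonhole: one more passenger must land in a bus that already has 13, giving it 14.
So 28 × 13 + 1 = 365 passengers are required.

365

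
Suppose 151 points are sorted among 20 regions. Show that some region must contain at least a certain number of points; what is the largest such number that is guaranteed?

Pigeonhole: the 20 regions are the holes and the 151 points are the pigeons.
If every region held at most 7 points, the total would be at most 20 × 7 = 140, which is less than 151.
So some region holds at least ⌈151/20⌉ = 8 points.

8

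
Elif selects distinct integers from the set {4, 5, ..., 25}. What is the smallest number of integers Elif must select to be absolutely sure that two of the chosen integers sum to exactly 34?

15

Two chosen integers sum to 34 exactly when both halves of some pair {x, 34−x} with 9 ≤ x ≤ 34−x ≤ 25 are chosen — 8 such pairs.
The remaining 6 elements (those with no distinct partner in range) can never complete a 34-sum, so the worst case takes all of them and one from each pair: 6 + 8 = 14.
The 15th integer has to be the second member of some pair, so 14 + 1 = 15.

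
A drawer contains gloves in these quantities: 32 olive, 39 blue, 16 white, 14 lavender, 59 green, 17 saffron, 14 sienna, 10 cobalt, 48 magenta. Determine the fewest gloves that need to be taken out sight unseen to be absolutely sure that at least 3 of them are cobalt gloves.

242

In the worst case for collecting cobalt gloves, every non-cobalt glove comes out first.
There are 32 + 39 + 16 + 14 + 59 + 17 + 14 + 48 = 239 non-cobalt gloves altogether.
After those, each further glove must be cobalt, so 239 + 3 = 242 draws guarantee 3 cobalt gloves.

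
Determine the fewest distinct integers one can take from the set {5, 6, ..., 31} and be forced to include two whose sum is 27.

A set avoiding the sum 27 can contain at most one of each pair {x, 27−x}, plus the 9 elements whose complement lies outside the range.
The integers 14, …, 31 (18 of them) are such a set: any two sum to at least 14+15 = 29 > 27.
Any 19th integer completes one of the 9 pairs, so 19 choices force a sum of 27.

19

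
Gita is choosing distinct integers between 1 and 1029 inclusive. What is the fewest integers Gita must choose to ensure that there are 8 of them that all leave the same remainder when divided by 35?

Pigeonhole: the 35 residue classes mod 35 are the pigeonholes.
With 245 integers one could put 7 in each residue class and have no class reach 8.
The 246th integer pushes some class to 8, so 35·7 + 1 = 246.

246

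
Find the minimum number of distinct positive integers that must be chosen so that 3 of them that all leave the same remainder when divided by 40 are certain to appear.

81

The 40 residue classes mod 40 are the pigeonholes.
With 80 integers one could put 2 in each residue class and have no class reach 3.
The 81st integer pushes some class to 3, so 40·2 + 1 = 81.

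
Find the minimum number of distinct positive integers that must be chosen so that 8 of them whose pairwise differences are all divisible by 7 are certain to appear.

50

Integers whose pairwise differences are multiples of 7 are exactly those sharing a remainder mod 7. By pigeonhole, the 7 residue classes mod 7 are the pigeonholes.
With 49 integers one could put 7 in each residue class and have no class reach 8.
The 50th integer pushes some class to 8, so 7·7 + 1 = 50.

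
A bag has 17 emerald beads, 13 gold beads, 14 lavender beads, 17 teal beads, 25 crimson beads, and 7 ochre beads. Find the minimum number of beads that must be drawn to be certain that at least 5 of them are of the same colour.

Pigeonhole: the 6 colours are the holes; the beads drawn are the pigeons.
To avoid 5 of any one colour, the worst case takes at most 4 of each colour.
That gives 4 + 4 + 4 + 4 + 4 + 4 = 24 beads with no colour reaching 5.
The next bead forces some colour to 5, so 24 + 1 = 25.

25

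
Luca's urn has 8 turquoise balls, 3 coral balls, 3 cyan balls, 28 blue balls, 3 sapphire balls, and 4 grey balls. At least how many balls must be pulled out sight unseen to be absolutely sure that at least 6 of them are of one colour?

By pigeonhole, put each drawn ball into a box by colour. The largest draw with every box below 6 takes min(count, 5) from each colour; colours with fewer than 5 contribute all they have.
Σ min(cᵢ, 5) = 5 + 3 + 3 + 5 + 3 + 4 = 23.
Draw number 23 + 1 = 24 must push one box to 6.

24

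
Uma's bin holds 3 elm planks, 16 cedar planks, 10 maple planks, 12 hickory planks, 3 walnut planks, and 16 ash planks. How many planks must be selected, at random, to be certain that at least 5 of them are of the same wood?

The 6 woods are the holes; the planks drawn are the pigeons.
To avoid 5 of any one wood, the worst case takes at most 4 of each wood, or every plank of a wood that has fewer than 4.
That gives 3 + 4 + 4 + 4 + 3 + 4 = 22 planks with no wood reaching 5.
The next plank forces some wood to 5, so 22 + 1 = 23.

23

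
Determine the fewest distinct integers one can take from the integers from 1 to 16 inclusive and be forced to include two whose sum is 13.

A set avoiding the sum 13 can contain at most one of each pair {x, 13−x}, plus the 4 elements whose complement lies outside the range.
The integers 7, …, 16 (10 of them) are such a set: any two sum to at least 7+8 = 15 > 13.
Pigeonhole: any 11th integer completes one of the 6 pairs, so 11 choices force a sum of 13.

11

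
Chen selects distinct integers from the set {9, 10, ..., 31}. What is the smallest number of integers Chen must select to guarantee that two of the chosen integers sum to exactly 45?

A set avoiding the sum 45 can contain at most one of each pair {x, 45−x}, plus the 5 elements whose complement lies outside the range.
The integers 9, …, 22 (14 of them) are such a set: any two sum to at least 9+10 = 19 and at most 21+22 = 43 < 45.
Pigeonhole: any 15th integer completes one of the 9 pairs, so 15 choices force a sum of 45.

15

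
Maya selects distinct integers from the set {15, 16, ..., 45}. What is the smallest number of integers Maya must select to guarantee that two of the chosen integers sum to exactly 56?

A set avoiding the sum 56 can contain at most one of each pair {x, 56−x}, plus the 5 elements whose complement lies outside the range or equal to its own complement.
The integers 28, …, 45 (18 of them) are such a set: any two sum to at least 28+29 = 57 > 56.
Pigeonhole: any 19th integer completes one of the 13 pairs, so 19 choices force a sum of 56.

19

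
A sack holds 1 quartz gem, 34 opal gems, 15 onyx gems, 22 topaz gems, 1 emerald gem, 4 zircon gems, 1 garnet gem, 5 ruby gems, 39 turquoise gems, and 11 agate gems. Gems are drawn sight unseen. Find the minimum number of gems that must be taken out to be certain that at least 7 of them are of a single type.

Put each drawn gem into a box by type. The largest draw with every box below 7 takes min(count, 6) from each type; types with fewer than 6 contribute all they have.
Σ min(cᵢ, 6) = 1 + 6 + 6 + 6 + 1 + 4 + 1 + 5 + 6 + 6 = 42.
Draw number 42 + 1 = 43 must push one box to 7.

43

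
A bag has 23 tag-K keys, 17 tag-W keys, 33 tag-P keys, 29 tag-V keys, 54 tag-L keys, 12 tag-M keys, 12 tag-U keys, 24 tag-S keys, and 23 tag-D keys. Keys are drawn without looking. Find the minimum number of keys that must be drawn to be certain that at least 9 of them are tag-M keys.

224

In the worst case for collecting tag-M keys, every non-tag-M key comes out first.
There are 23 + 17 + 33 + 29 + 54 + 12 + 24 + 23 = 215 non-tag-M keys altogether.
After those, each further key must be tag-M, so 215 + 9 = 224 draws guarantee 9 tag-M keys.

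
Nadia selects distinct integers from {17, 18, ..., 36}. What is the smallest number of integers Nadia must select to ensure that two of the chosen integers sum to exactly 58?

14

Group the elements by complementary pair {x, 58−x}: {22,36}, {23,35}, {24,34}, …, giving 7 two-element pairs; the single value 29 (it cannot pair with itself since the integers are distinct); and 5 integers whose partner 58−x falls outside [17,36].
Pigeonhole: treating each of those 13 groups as a pigeonhole, one can pick one integer per group — 13 integers — with no two summing to 58.
The 14th integer lands in an occupied pair, forcing a sum of 58.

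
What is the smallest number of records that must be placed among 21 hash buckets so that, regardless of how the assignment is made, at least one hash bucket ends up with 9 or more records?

169

With 168 records one could put exactly 8 in each of the 21 hash buckets, and no hash bucket would reach 9.
By the pigeonhole principle, one more record must land in a hash bucket that already has 8, giving it 9.
So 21 × 8 + 1 = 169 records are required.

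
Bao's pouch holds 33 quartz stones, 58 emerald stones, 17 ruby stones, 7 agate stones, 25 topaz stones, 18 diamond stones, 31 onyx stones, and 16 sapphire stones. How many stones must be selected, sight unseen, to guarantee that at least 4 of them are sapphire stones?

193

In the worst case for collecting sapphire stones, every non-sapphire stone comes out first.
There are 33 + 58 + 17 + 7 + 25 + 18 + 31 = 189 non-sapphire stones altogether.
After those, each further stone must be sapphire, so 189 + 4 = 193 draws guarantee 4 sapphire stones.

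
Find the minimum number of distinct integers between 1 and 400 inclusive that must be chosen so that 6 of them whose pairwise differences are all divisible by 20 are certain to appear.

101

Integers whose pairwise differences are multiples of 20 are exactly those sharing a remainder mod 20. Pigeonhole: the 20 residue classes mod 20 are the pigeonholes.
With 100 integers one could put 5 in each residue class and have no class reach 6.
The 101st integer pushes some class to 6, so 20·5 + 1 = 101.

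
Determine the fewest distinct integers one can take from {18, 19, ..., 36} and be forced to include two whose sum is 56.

12

Group the elements by complementary pair {x, 56−x}: {20,36}, {21,35}, {22,34}, …, giving 8 two-element pairs, the single value 28 (it cannot pair with itself since the integers are distinct), and 2 integers whose partner 56−x falls outside [18,36].
Treating each of those 11 groups as a pigeonhole, one can pick one integer per group — 11 integers — with no two summing to 56.
The 12th integer lands in an occupied pair, forcing a sum of 56.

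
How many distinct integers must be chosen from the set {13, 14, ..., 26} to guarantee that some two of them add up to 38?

9

A set avoiding the sum 38 can contain at most one of each pair {x, 38−x}, plus the 2 elements whose complement lies outside the range or equal to its own complement.
The integers 19, …, 26 (8 of them) are such a set: any two sum to at least 19+20 = 39 > 38.
Any 9th integer completes one of the 6 pairs, so 9 choices force a sum of 38.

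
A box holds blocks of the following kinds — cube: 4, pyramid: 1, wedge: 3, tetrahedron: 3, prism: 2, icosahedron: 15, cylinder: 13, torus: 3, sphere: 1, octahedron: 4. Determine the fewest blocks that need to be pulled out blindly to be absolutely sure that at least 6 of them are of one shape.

32

By the pigeonhole principle, the 10 shapes are the holes; the blocks drawn are the pigeons.
To avoid 6 of any one shape, the worst case takes at most 5 of each shape, or every block of a shape that has fewer than 5.
That gives 4 + 1 + 3 + 3 + 2 + 5 + 5 + 3 + 1 + 4 = 31 blocks with no shape reaching 6.
The next block forces some shape to 6, so 31 + 1 = 32.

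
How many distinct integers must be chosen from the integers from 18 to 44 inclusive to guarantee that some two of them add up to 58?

17

Two chosen integers sum to 58 exactly when both halves of some pair {x, 58−x} with 18 ≤ x ≤ 58−x ≤ 40 are chosen — 11 such pairs.
The remaining 5 elements (those with no distinct partner in range) can never complete a 58-sum, so the worst case takes all of them and one from each pair: 5 + 11 = 16.
The 17th integer has to be the second member of some pair, so 16 + 1 = 17.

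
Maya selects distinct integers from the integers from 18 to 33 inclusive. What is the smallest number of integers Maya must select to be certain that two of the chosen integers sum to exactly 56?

Group the elements by complementary pair {x, 56−x}: {23,33}, {24,32}, {25,31}, …, giving 5 two-element pairs, the single value 28 (it cannot pair with itself since the integers are distinct), and 5 integers whose partner 56−x falls outside [18,33].
Treating each of those 11 groups as a pigeonhole, one can pick one integer per group — 11 integers — with no two summing to 56.
The 12th integer lands in an occupied pair, forcing a sum of 56.

12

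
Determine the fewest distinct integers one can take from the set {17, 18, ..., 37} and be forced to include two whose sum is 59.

Two chosen integers sum to 59 exactly when both halves of some pair {x, 59−x} with 22 ≤ x ≤ 59−x ≤ 37 are chosen — 8 such pairs.
The remaining 5 elements (those with no distinct partner in range) can never complete a 59-sum, so the worst case takes all of them and one from each pair: 5 + 8 = 13.
The 14th integer has to be the second member of some pair, so 13 + 1 = 14.

14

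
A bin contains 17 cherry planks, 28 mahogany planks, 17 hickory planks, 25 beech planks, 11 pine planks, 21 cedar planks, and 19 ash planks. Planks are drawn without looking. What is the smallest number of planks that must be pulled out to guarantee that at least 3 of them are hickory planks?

In the worst case for collecting hickory planks, every non-hickory plank comes out first.
There are 17 + 28 + 25 + 11 + 21 + 19 = 121 non-hickory planks altogether.
After those, each further plank must be hickory, so 121 + 3 = 124 draws guarantee 3 hickory planks.

124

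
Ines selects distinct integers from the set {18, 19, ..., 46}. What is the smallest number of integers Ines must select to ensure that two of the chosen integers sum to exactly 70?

Two chosen integers sum to 70 exactly when both halves of some pair {x, 70−x} with 24 ≤ x ≤ 70−x ≤ 46 are chosen — 11 such pairs.
The remaining 7 elements (those with no distinct partner in range) can never complete a 70-sum, so the worst case takes all of them and one from each pair: 7 + 11 = 18.
The 19th integer has to be the second member of some pair, so 18 + 1 = 19.

19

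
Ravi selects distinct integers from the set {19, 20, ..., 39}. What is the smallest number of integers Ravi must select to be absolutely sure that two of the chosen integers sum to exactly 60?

13

Group the elements by complementary pair {x, 60−x}: {21,39}, {22,38}, {23,37}, …, giving 9 two-element pairs, the single value 30 (it cannot pair with itself since the integers are distinct), and 2 integers whose partner 60−x falls outside [19,39].
Pigeonhole: treating each of those 12 groups as a pigeonhole, one can pick one integer per group — 12 integers — with no two summing to 60.
The 13th integer lands in an occupied pair, forcing a sum of 60.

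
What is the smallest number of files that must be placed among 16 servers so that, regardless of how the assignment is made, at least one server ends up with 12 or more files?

177

With 176 files one could put exactly 11 in each of the 16 servers, and no server would reach 12.
One more file must land in a server that already has 11, giving it 12.
So 16 × 11 + 1 = 177 files are required.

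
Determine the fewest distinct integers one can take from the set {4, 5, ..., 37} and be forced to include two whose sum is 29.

24

Two chosen integers sum to 29 exactly when both halves of some pair {x, 29−x} with 4 ≤ x ≤ 29−x ≤ 25 are chosen — 11 such pairs.
The remaining 12 elements (those with no distinct partner in range) can never complete a 29-sum, so the worst case takes all of them and one from each pair: 12 + 11 = 23.
By pigeonhole, the 24th integer has to be the second member of some pair, so 23 + 1 = 24.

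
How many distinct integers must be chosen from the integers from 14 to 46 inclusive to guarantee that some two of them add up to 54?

A set avoiding the sum 54 can contain at most one of each pair {x, 54−x}, plus the 7 elements whose complement lies outside the range or equal to its own complement.
The integers 27, …, 46 (20 of them) are such a set: any two sum to at least 27+28 = 55 > 54.
By pigeonhole, any 21st integer completes one of the 13 pairs, so 21 choices force a sum of 54.

21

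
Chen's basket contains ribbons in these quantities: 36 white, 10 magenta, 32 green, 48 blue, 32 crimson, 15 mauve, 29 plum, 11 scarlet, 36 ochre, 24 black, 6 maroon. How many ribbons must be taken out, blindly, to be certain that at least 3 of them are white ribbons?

In the worst case for collecting white ribbons, every non-white ribbon comes out first.
There are 10 + 32 + 48 + 32 + 15 + 29 + 11 + 36 + 24 + 6 = 243 non-white ribbons altogether.
After those, each further ribbon must be white, so 243 + 3 = 246 draws guarantee 3 white ribbons.

246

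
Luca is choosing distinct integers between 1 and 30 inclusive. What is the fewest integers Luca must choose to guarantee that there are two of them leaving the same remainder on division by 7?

The 7 residue classes mod 7 are the pigeonholes.
With 7 integers one could put 1 in each residue class and have no class reach 2.
The 8th integer pushes some class to 2, so 7·1 + 1 = 8.

8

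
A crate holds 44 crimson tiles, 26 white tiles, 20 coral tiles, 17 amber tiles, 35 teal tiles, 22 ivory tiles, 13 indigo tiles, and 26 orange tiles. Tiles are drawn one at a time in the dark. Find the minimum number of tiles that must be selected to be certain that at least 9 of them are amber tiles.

In the worst case for collecting amber tiles, every non-amber tile comes out first.
There are 44 + 26 + 20 + 35 + 22 + 13 + 26 = 186 non-amber tiles altogether.
After those, each further tile must be amber, so 186 + 9 = 195 draws guarantee 9 amber tiles.

195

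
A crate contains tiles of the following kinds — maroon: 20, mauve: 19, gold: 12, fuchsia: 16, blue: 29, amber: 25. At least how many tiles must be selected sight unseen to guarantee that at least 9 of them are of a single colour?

49

Pigeonhole: put each drawn tile into a box by colour. The largest draw with every box below 9 takes min(count, 8) from each colour.
Σ min(cᵢ, 8) = 8 + 8 + 8 + 8 + 8 + 8 = 48.
Draw number 48 + 1 = 49 must push one box to 9.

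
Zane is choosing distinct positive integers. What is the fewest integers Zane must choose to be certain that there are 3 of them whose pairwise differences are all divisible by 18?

Integers whose pairwise differences are multiples of 18 are exactly those sharing a remainder mod 18. The 18 residue classes mod 18 are the pigeonholes.
With 36 integers one could put 2 in each residue class and have no class reach 3.
The 37th integer pushes some class to 3, so 18·2 + 1 = 37.

37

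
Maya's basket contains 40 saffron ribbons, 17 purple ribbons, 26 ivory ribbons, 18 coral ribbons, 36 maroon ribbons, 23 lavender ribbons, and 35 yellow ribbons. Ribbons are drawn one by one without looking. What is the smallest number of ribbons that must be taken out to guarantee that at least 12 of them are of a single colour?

An adversary could hand out at most 11 ribbons per colour: 11 + 11 + 11 + 11 + 11 + 11 + 11 = 77 ribbons and still no colour has 12.
By the pigeonhole principle, one more ribbon lands in a colour already at 11, so 78 draws are enough and 77 are not.

78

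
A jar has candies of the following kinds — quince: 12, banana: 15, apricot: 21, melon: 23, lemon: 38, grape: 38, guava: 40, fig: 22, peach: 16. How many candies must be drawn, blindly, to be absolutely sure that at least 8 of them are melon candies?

In the worst case for collecting melon candies, every non-melon candy comes out first.
There are 12 + 15 + 21 + 38 + 38 + 40 + 22 + 16 = 202 non-melon candies altogether.
After those, each further candy must be melon, so 202 + 8 = 210 draws guarantee 8 melon candies.

210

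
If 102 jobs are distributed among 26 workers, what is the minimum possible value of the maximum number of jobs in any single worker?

4

The 26 workers are the holes and the 102 jobs are the pigeons.
If every worker held at most 3 jobs, the total would be at most 26 × 3 = 78, which is less than 102.
So some worker holds at least ⌈102/26⌉ = 4 jobs.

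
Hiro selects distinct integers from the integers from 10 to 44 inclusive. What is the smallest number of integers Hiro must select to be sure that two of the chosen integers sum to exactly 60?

A set avoiding the sum 60 can contain at most one of each pair {x, 60−x}, plus the 7 elements whose complement lies outside the range or equal to its own complement.
The integers 10, …, 30 (21 of them) are such a set: any two sum to at least 10+11 = 21 and at most 29+30 = 59 < 60.
By pigeonhole, any 22nd integer completes one of the 14 pairs, so 22 choices force a sum of 60.

22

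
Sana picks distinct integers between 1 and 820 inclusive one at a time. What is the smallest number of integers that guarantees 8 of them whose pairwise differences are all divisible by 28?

Integers whose pairwise differences are multiples of 28 are exactly those sharing a remainder mod 28. By pigeonhole, the 28 residue classes mod 28 are the pigeonholes.
With 196 integers one could put 7 in each residue class and have no class reach 8.
The 197th integer pushes some class to 8, so 28·7 + 1 = 197.

197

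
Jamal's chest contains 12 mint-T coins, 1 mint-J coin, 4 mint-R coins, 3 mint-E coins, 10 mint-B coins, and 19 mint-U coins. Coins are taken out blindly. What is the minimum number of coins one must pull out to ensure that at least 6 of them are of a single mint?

An adversary could hand out at most 5 coins per mint (mint-J, mint-R, mint-E run out sooner): 5 + 1 + 4 + 3 + 5 + 5 = 23 coins and still no mint has 6.
By pigeonhole, one more coin lands in a mint already at 5, so 24 draws are enough and 23 are not.

24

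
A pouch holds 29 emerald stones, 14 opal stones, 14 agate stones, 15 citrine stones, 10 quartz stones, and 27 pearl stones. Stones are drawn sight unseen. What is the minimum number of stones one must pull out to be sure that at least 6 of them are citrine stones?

In the worst case for collecting citrine stones, every non-citrine stone comes out first.
There are 29 + 14 + 14 + 10 + 27 = 94 non-citrine stones altogether.
After those, each further stone must be citrine, so 94 + 6 = 100 draws guarantee 6 citrine stones.

100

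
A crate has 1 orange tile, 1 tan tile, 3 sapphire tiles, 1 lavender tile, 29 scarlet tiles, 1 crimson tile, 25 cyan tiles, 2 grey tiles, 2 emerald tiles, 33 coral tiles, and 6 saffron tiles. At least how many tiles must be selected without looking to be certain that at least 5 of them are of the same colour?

28

Put each drawn tile into a box by colour. The largest draw with every box below 5 takes min(count, 4) from each colour; colours with fewer than 4 contribute all they have.
Σ min(cᵢ, 4) = 1 + 1 + 3 + 1 + 4 + 1 + 4 + 2 + 2 + 4 + 4 = 27.
Draw number 27 + 1 = 28 must push one box to 5.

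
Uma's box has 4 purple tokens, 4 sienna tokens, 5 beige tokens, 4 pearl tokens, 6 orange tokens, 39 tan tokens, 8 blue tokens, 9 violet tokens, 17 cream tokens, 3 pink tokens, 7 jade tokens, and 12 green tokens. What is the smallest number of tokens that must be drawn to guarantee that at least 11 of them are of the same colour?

By the pigeonhole principle, put each drawn token into a box by colour. The largest draw with every box below 11 takes min(count, 10) from each colour; colours with fewer than 10 contribute all they have.
Σ min(cᵢ, 10) = 4 + 4 + 5 + 4 + 6 + 10 + 8 + 9 + 10 + 3 + 7 + 10 = 80.
Draw number 80 + 1 = 81 must push one box to 11.

81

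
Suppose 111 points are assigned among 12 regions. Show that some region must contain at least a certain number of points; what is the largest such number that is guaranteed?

10

The 12 regions are the holes and the 111 points are the pigeons.
If every region held at most 9 points, the total would be at most 12 × 9 = 108, which is less than 111.
So some region holds at least ⌈111/12⌉ = 10 points.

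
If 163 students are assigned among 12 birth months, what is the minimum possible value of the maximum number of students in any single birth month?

The 12 birth months are the holes and the 163 students are the pigeons.
If every birth month held at most 13 students, the total would be at most 12 × 13 = 156, which is less than 163.
So some birth month holds at least ⌈163/12⌉ = 14 students.

14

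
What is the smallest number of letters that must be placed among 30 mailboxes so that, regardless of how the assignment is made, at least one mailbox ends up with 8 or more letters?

With 210 letters one could put exactly 7 in each of the 30 mailboxes, and no mailbox would reach 8.
By the pigeonhole principle, one more letter must land in a mailbox that already has 7, giving it 8.
So 30 × 7 + 1 = 211 letters are required.

211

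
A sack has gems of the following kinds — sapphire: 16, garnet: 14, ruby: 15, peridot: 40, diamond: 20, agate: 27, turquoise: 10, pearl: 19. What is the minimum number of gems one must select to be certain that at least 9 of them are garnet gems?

156

In the worst case for collecting garnet gems, every non-garnet gem comes out first.
There are 16 + 15 + 40 + 20 + 27 + 10 + 19 = 147 non-garnet gems altogether.
After those, each further gem must be garnet, so 147 + 9 = 156 draws guarantee 9 garnet gems.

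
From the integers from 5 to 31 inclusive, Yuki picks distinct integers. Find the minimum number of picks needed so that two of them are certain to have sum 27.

A set avoiding the sum 27 can contain at most one of each pair {x, 27−x}, plus the 9 elements whose complement lies outside the range.
The integers 14, …, 31 (18 of them) are such a set: any two sum to at least 14+15 = 29 > 27.
By the pigeonhole principle, any 19th integer completes one of the 9 pairs, so 19 choices force a sum of 27.

19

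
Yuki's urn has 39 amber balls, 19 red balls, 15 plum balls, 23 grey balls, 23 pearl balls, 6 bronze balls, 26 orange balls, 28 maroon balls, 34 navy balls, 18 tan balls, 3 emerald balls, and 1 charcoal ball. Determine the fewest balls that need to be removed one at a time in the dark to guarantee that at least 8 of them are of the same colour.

74

An adversary could hand out at most 7 balls per colour (bronze, emerald, charcoal run out sooner): 7 + 7 + 7 + 7 + 7 + 6 + 7 + 7 + 7 + 7 + 3 + 1 = 73 balls and still no colour has 8.
By pigeonhole, one more ball lands in a colour already at 7, so 74 draws are enough and 73 are not.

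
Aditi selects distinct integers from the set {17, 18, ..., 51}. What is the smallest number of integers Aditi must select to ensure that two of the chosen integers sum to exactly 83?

26

Group the elements by complementary pair {x, 83−x}: {32,51}, {33,50}, {34,49}, …, giving 10 two-element pairs and 15 integers whose partner 83−x falls outside [17,51].
Pigeonhole: treating each of those 25 groups as a pigeonhole, one can pick one integer per group — 25 integers — with no two summing to 83.
The 26th integer lands in an occupied pair, forcing a sum of 83.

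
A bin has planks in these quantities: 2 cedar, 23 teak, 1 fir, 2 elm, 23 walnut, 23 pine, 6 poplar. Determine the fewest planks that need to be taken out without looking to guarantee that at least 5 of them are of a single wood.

By the pigeonhole principle, the 7 woods are the holes; the planks drawn are the pigeons.
To avoid 5 of any one wood, the worst case takes at most 4 of each wood, or every plank of a wood that has fewer than 4.
That gives 2 + 4 + 1 + 2 + 4 + 4 + 4 = 21 planks with no wood reaching 5.
The next plank forces some wood to 5, so 21 + 1 = 22.

22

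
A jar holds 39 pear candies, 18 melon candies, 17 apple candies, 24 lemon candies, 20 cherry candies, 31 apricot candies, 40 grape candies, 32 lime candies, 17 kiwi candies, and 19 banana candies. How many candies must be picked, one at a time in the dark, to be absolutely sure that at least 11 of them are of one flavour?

An adversary could hand out at most 10 candies per flavour: 10 + 10 + 10 + 10 + 10 + 10 + 10 + 10 + 10 + 10 = 100 candies and still no flavour has 11.
Pigeonhole: one more candy lands in a flavour already at 10, so 101 draws are enough and 100 are not.

101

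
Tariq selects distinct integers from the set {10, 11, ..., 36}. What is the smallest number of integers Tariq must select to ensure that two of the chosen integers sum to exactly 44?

16

Group the elements by complementary pair {x, 44−x}: {10,34}, {11,33}, {12,32}, …, giving 12 two-element pairs, the single value 22 (it cannot pair with itself since the integers are distinct), and 2 integers whose partner 44−x falls outside [10,36].
Pigeonhole: treating each of those 15 groups as a pigeonhole, one can pick one integer per group — 15 integers — with no two summing to 44.
The 16th integer lands in an occupied pair, forcing a sum of 44.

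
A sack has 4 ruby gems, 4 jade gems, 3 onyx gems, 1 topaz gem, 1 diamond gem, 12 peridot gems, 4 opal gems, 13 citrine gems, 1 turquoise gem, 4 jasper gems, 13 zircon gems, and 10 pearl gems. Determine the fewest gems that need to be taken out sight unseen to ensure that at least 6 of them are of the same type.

Put each drawn gem into a box by type. The largest draw with every box below 6 takes min(count, 5) from each type; types with fewer than 5 contribute all they have.
Σ min(cᵢ, 5) = 4 + 4 + 3 + 1 + 1 + 5 + 4 + 5 + 1 + 4 + 5 + 5 = 42.
Draw number 42 + 1 = 43 must push one box to 6.

43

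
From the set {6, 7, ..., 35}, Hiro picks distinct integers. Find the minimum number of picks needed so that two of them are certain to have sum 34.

20

Two chosen integers sum to 34 exactly when both halves of some pair {x, 34−x} with 6 ≤ x ≤ 34−x ≤ 28 are chosen — 11 such pairs.
The remaining 8 elements (those with no distinct partner in range) can never complete a 34-sum, so the worst case takes all of them and one from each pair: 8 + 11 = 19.
Pigeonhole: the 20th integer has to be the second member of some pair, so 19 + 1 = 20.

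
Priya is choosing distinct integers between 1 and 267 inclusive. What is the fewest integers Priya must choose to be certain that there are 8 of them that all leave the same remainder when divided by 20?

141

By the pigeonhole principle, the 20 residue classes mod 20 are the pigeonholes.
With 140 integers one could put 7 in each residue class and have no class reach 8.
The 141st integer pushes some class to 8, so 20·7 + 1 = 141.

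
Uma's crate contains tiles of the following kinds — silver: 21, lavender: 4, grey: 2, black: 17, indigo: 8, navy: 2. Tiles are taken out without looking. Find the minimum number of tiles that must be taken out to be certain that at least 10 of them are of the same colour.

35

Put each drawn tile into a box by colour. The largest draw with every box below 10 takes min(count, 9) from each colour; colours with fewer than 9 contribute all they have.
Σ min(cᵢ, 9) = 9 + 4 + 2 + 9 + 8 + 2 = 34.
Draw number 34 + 1 = 35 must push one box to 10.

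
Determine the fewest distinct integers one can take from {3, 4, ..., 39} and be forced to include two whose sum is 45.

A set avoiding the sum 45 can contain at most one of each pair {x, 45−x}, plus the 3 elements whose complement lies outside the range.
The integers 3, …, 22 (20 of them) are such a set: any two sum to at least 3+4 = 7 and at most 21+22 = 43 < 45.
Any 21st integer completes one of the 17 pairs, so 21 choices force a sum of 45.

21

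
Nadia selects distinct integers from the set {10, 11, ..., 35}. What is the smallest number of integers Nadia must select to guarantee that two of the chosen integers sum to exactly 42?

Group the elements by complementary pair {x, 42−x}: {10,32}, {11,31}, {12,30}, …, giving 11 two-element pairs; the single value 21 (it cannot pair with itself since the integers are distinct); and 3 integers whose partner 42−x falls outside [10,35].
Treating each of those 15 groups as a pigeonhole, one can pick one integer per group — 15 integers — with no two summing to 42.
The 16th integer lands in an occupied pair, forcing a sum of 42.

16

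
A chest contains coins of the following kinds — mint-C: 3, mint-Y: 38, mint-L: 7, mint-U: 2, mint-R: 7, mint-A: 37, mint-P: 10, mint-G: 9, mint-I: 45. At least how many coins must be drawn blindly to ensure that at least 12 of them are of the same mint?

72

An adversary could hand out at most 11 coins per mint (6 mints run out sooner): 3 + 11 + 7 + 2 + 7 + 11 + 10 + 9 + 11 = 71 coins and still no mint has 12.
One more coin lands in a mint already at 11, so 72 draws are enough and 71 are not.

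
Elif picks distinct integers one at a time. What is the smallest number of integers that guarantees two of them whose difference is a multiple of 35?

Integers whose pairwise differences are multiples of 35 are exactly those sharing a remainder mod 35. The 35 residue classes mod 35 are the pigeonholes.
With 35 integers one could put 1 in each residue class and have no class reach 2.
The 36th integer pushes some class to 2, so 35·1 + 1 = 36.

36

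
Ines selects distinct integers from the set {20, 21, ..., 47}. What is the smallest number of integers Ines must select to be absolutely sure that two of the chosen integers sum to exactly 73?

A set avoiding the sum 73 can contain at most one of each pair {x, 73−x}, plus the 6 elements whose complement lies outside the range.
The integers 20, …, 36 (17 of them) are such a set: any two sum to at least 20+21 = 41 and at most 35+36 = 71 < 73.
Any 18th integer completes one of the 11 pairs, so 18 choices force a sum of 73.

18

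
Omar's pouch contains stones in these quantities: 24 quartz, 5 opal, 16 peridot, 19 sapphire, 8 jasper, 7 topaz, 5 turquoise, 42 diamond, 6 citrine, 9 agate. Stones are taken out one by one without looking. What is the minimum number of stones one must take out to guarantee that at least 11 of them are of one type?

The 10 types are the holes; the stones drawn are the pigeons.
To avoid 11 of any one type, the worst case takes at most 10 of each type, or every stone of a type that has fewer than 10.
That gives 10 + 5 + 10 + 10 + 8 + 7 + 5 + 10 + 6 + 9 = 80 stones with no type reaching 11.
The next stone forces some type to 11, so 80 + 1 = 81.

81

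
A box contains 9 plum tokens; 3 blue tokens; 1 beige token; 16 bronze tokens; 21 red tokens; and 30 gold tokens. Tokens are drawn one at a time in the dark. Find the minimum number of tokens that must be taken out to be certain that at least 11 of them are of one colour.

An adversary could hand out at most 10 tokens per colour (plum, blue, beige run out sooner): 9 + 3 + 1 + 10 + 10 + 10 = 43 tokens and still no colour has 11.
One more token lands in a colour already at 10, so 44 draws are enough and 43 are not.

44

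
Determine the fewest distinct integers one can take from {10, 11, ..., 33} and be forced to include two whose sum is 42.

Group the elements by complementary pair {x, 42−x}: {10,32}, {11,31}, {12,30}, …, giving 11 two-element pairs, the single value 21 (it cannot pair with itself since the integers are distinct), and 1 integer whose partner 42−x falls outside [10,33].
By the pigeonhole principle, treating each of those 13 groups as a pigeonhole, one can pick one integer per group — 13 integers — with no two summing to 42.
The 14th integer lands in an occupied pair, forcing a sum of 42.

14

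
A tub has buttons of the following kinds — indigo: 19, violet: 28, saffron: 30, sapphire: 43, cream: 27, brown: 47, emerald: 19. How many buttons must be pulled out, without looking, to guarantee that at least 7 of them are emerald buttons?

In the worst case for collecting emerald buttons, every non-emerald button comes out first.
There are 19 + 28 + 30 + 43 + 27 + 47 = 194 non-emerald buttons altogether.
After those, each further button must be emerald, so 194 + 7 = 201 draws guarantee 7 emerald buttons.

201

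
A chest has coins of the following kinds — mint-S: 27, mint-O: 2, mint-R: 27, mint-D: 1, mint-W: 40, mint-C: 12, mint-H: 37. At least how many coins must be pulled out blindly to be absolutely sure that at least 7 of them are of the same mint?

The 7 mints are the holes; the coins drawn are the pigeons.
To avoid 7 of any one mint, the worst case takes at most 6 of each mint, or every coin of a mint that has fewer than 6.
That gives 6 + 2 + 6 + 1 + 6 + 6 + 6 = 33 coins with no mint reaching 7.
The next coin forces some mint to 7, so 33 + 1 = 34.

34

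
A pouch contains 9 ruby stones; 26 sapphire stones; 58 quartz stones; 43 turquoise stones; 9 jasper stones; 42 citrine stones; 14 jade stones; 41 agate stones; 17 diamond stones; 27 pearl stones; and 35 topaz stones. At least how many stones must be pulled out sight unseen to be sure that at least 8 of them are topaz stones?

In the worst case for collecting topaz stones, every non-topaz stone comes out first.
There are 9 + 26 + 58 + 43 + 9 + 42 + 14 + 41 + 17 + 27 = 286 non-topaz stones altogether.
After those, each further stone must be topaz, so 286 + 8 = 294 draws guarantee 8 topaz stones.

294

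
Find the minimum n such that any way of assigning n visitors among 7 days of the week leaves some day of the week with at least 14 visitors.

With 91 visitors one could put exactly 13 in each of the 7 days of the week, and no day of the week would reach 14.
Pigeonhole: one more visitor must land in a day of the week that already has 13, giving it 14.
So 7 × 13 + 1 = 92 visitors are required.

92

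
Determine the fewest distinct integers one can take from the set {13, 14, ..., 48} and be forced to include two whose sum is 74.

Group the elements by complementary pair {x, 74−x}: {26,48}, {27,47}, {28,46}, …, giving 11 two-element pairs, the single value 37 (it cannot pair with itself since the integers are distinct), and 13 integers whose partner 74−x falls outside [13,48].
Treating each of those 25 groups as a pigeonhole, one can pick one integer per group — 25 integers — with no two summing to 74.
The 26th integer lands in an occupied pair, forcing a sum of 74.

26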